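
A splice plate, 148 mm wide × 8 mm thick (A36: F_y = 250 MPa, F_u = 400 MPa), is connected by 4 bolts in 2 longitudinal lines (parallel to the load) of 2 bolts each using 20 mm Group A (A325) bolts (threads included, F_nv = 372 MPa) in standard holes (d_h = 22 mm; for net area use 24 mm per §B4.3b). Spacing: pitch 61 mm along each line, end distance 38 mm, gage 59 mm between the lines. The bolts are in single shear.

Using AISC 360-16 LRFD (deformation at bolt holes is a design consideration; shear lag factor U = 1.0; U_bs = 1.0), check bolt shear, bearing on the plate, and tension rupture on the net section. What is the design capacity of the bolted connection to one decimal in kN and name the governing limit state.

Bolt shear: A_b = π(20)²/4 = 314.16 mm². φR_n = 0.75 × 372 × 314.16 × 4 × 1 = 350.6 kN.
Bearing (8 mm plate, F_u = 400 MPa): end bolts L_c = 38 − 22/2 = 27, R_n = min(1.2×27×8×400, 2.4×20×8×400) = 103.68 kN/bolt; interior L_c = 61 − 22 = 39, R_n = 149.76 kN/bolt. φR_n = 0.75 × (2×103.68 + 2×149.76) = 380.2 kN.
Tension rupture (net): A_n = (148 − 2×24)×8 = 800 mm² (U = 1.0, A_e = A_n). φR_n = 0.75 × 400 × 800 = 240.0 kN.
Governing: min(350.6, 380.2, 240.0) = 240.0 kN → net-section rupture.

240.0 kN (net-section rupture governs)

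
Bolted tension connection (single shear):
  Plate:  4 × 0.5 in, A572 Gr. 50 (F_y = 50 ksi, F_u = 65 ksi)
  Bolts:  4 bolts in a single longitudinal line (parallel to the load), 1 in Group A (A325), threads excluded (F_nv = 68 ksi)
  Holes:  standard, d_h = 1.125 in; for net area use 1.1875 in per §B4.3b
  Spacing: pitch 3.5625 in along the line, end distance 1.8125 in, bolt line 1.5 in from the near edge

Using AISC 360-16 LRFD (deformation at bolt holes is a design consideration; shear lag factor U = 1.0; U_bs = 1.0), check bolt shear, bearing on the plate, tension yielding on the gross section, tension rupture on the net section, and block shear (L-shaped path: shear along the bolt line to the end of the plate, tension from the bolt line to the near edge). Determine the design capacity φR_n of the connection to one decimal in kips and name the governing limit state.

Bolt shear: A_b = π(1)²/4 = 0.7854 in². φR_n = 0.75 × 68 × 0.7854 × 4 × 1 = 160.2 kips.
Bearing (0.5 in plate, F_u = 65 ksi): end bolts L_c = 1.8125 − 1.125/2 = 1.25, R_n = min(1.2×1.25×0.5×65, 2.4×1×0.5×65) = 48.75 kips/bolt; interior L_c = 3.5625 − 1.125 = 2.4375, R_n = 78 kips/bolt. φR_n = 0.75 × (1×48.75 + 3×78) = 212.1 kips.
Tension yield (gross): A_g = 4×0.5 = 2 in². φR_n = 0.90 × 50 × 2 = 90.0 kips.
Tension rupture (net): A_n = (4 − 1×1.1875)×0.5 = 1.4063 in² (U = 1.0, A_e = A_n). φR_n = 0.75 × 65 × 1.4063 = 68.6 kips.
Block shear: shear path 1×[1.8125+3×3.5625] = 1×12.5 in, A_gv = 6.25, A_nv = 1×(12.5 − 3.5×1.1875)×0.5 = 4.1719 in²; tension to near edge: (1.5 − 0.5×1.1875)×0.5 = 0.45313 in². R_n = min(0.6×65×4.1719, 0.6×50×6.25) + 1.0×65×0.45313 = min(162.7, 187.5) + 29.453 = 192.15 kips. φR_n = 0.75 × 192.15 = 144.1 kips.
Governing: min(160.2, 212.1, 90.0, 68.6, 144.1) = 68.6 kips → net-section rupture.

68.6 kips (net-section rupture governs)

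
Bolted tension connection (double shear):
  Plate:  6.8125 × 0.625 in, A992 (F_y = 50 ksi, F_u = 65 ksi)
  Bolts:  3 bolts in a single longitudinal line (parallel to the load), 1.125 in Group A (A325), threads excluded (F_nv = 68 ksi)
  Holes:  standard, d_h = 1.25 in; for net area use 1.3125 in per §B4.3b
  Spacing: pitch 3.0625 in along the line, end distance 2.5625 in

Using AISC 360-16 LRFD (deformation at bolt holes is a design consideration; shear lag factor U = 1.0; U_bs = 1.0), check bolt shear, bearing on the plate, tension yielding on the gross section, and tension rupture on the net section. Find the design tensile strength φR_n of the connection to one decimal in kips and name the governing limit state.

167.6 kips (net-section rupture governs)

Bolt shear: A_b = π(1.125)²/4 = 0.99402 in². φR_n = 0.75 × 68 × 0.99402 × 3 × 2 = 304.2 kips.
Bearing (0.625 in plate, F_u = 65 ksi): end bolts L_c = 2.5625 − 1.25/2 = 1.9375, R_n = min(1.2×1.9375×0.625×65, 2.4×1.125×0.625×65) = 94.453 kips/bolt; interior L_c = 3.0625 − 1.25 = 1.8125, R_n = 88.359 kips/bolt. φR_n = 0.75 × (1×94.453 + 2×88.359) = 203.4 kips.
Tension yield (gross): A_g = 6.8125×0.625 = 4.2578 in². φR_n = 0.90 × 50 × 4.2578 = 191.6 kips.
Tension rupture (net): A_n = (6.8125 − 1×1.3125)×0.625 = 3.4375 in² (U = 1.0, A_e = A_n). φR_n = 0.75 × 65 × 3.4375 = 167.6 kips.
Governing: min(304.2, 203.4, 191.6, 167.6) = 167.6 kips → net-section rupture.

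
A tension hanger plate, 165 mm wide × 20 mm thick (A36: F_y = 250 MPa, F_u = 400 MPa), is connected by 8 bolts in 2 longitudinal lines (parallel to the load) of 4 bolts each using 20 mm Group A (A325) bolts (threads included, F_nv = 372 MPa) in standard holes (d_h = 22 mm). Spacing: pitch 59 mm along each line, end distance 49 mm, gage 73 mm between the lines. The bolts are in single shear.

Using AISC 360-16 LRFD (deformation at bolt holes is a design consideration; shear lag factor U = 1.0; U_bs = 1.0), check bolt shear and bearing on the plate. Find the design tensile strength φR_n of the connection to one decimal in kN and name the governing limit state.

Bolt shear: A_b = π(20)²/4 = 314.16 mm². φR_n = 0.75 × 372 × 314.16 × 8 × 1 = 701.2 kN.
Bearing (20 mm plate, F_u = 400 MPa): end bolts L_c = 49 − 22/2 = 38, R_n = min(1.2×38×20×400, 2.4×20×20×400) = 364.8 kN/bolt; interior L_c = 59 − 22 = 37, R_n = 355.2 kN/bolt. φR_n = 0.75 × (2×364.8 + 6×355.2) = 2145.6 kN.
Governing: min(701.2, 2145.6) = 701.2 kN → bolt shear.

701.2 kN (bolt shear governs)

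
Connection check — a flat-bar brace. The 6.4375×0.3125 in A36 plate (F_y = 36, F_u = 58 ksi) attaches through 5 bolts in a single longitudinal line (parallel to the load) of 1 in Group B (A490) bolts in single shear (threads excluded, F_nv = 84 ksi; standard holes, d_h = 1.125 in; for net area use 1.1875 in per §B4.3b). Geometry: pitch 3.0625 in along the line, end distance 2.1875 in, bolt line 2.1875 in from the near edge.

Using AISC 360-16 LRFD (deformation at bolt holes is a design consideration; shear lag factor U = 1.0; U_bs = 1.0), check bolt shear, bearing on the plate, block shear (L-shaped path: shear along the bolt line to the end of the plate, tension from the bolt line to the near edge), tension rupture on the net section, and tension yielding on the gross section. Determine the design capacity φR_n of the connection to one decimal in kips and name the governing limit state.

65.2 kips (gross-section yield governs)

Bolt shear: A_b = π(1)²/4 = 0.7854 in². φR_n = 0.75 × 84 × 0.7854 × 5 × 1 = 247.4 kips.
Bearing (0.3125 in plate, F_u = 58 ksi): end bolts L_c = 2.1875 − 1.125/2 = 1.625, R_n = min(1.2×1.625×0.3125×58, 2.4×1×0.3125×58) = 35.344 kips/bolt; interior L_c = 3.0625 − 1.125 = 1.9375, R_n = 42.141 kips/bolt. φR_n = 0.75 × (1×35.344 + 4×42.141) = 152.9 kips.
Block shear: shear path 1×[2.1875+4×3.0625] = 1×14.4375 in, A_gv = 4.5117, A_nv = 1×(14.4375 − 4.5×1.1875)×0.3125 = 2.8418 in²; tension to near edge: (2.1875 − 0.5×1.1875)×0.3125 = 0.49805 in². R_n = min(0.6×58×2.8418, 0.6×36×4.5117) + 1.0×58×0.49805 = min(98.895, 97.453) + 28.887 = 126.34 kips. φR_n = 0.75 × 126.34 = 94.8 kips.
Tension rupture (net): A_n = (6.4375 − 1×1.1875)×0.3125 = 1.6406 in² (U = 1.0, A_e = A_n). φR_n = 0.75 × 58 × 1.6406 = 71.4 kips.
Tension yield (gross): A_g = 6.4375×0.3125 = 2.0117 in². φR_n = 0.90 × 36 × 2.0117 = 65.2 kips.
Governing: min(247.4, 152.9, 94.8, 71.4, 65.2) = 65.2 kips → gross-section yield.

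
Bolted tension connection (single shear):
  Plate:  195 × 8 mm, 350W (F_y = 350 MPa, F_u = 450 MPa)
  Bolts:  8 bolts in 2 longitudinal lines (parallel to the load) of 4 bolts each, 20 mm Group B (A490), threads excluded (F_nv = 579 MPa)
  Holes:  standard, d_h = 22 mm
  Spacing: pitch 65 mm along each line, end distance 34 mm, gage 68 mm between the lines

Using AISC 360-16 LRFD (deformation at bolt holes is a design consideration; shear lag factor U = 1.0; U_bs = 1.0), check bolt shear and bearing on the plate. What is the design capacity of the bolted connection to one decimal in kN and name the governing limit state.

926.6 kN (bearing governs)

Bolt shear: A_b = π(20)²/4 = 314.16 mm². φR_n = 0.75 × 579 × 314.16 × 8 × 1 = 1091.4 kN.
Bearing (8 mm plate, F_u = 450 MPa): end bolts L_c = 34 − 22/2 = 23, R_n = min(1.2×23×8×450, 2.4×20×8×450) = 99.36 kN/bolt; interior L_c = 65 − 22 = 43, R_n = 172.8 kN/bolt. φR_n = 0.75 × (2×99.36 + 6×172.8) = 926.6 kN.
Governing: min(1091.4, 926.6) = 926.6 kN → bearing.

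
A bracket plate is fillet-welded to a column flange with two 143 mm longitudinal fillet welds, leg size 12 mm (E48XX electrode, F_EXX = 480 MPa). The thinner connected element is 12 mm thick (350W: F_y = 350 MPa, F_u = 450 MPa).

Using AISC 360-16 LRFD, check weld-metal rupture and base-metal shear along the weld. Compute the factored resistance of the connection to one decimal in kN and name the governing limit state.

524.1 kN (weld metal governs)

Weld metal: throat = 0.707×12 = 8.484 mm, L = 2×143 = 286 mm. φR_n = 0.75 × 0.6 × 480 × 8.484 × 286 = 524.1 kN.
Base metal shear (12 mm plate): yield φR_n = 1.0×0.6×350×12×286 = 720.7 kN; rupture φR_n = 0.75×0.6×450×12×286 = 695.0 kN; take 695.0 kN (rupture).
Governing: min(524.1, 695.0) = 524.1 kN → weld metal.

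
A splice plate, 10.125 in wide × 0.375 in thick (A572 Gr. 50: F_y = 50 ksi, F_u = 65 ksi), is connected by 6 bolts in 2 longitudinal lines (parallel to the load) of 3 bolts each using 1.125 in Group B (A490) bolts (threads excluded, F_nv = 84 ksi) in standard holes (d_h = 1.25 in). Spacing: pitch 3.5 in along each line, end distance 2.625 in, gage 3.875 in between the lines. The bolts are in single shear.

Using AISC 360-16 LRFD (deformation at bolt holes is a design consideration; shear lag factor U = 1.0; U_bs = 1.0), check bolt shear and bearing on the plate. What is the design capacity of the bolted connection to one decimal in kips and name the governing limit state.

Bolt shear: A_b = π(1.125)²/4 = 0.99402 in². φR_n = 0.75 × 84 × 0.99402 × 6 × 1 = 375.7 kips.
Bearing (0.375 in plate, F_u = 65 ksi): end bolts L_c = 2.625 − 1.25/2 = 2, R_n = min(1.2×2×0.375×65, 2.4×1.125×0.375×65) = 58.5 kips/bolt; interior L_c = 3.5 − 1.25 = 2.25, R_n = 65.813 kips/bolt. φR_n = 0.75 × (2×58.5 + 4×65.813) = 285.2 kips.
Governing: min(375.7, 285.2) = 285.2 kips → bearing.

285.2 kips (bearing governs)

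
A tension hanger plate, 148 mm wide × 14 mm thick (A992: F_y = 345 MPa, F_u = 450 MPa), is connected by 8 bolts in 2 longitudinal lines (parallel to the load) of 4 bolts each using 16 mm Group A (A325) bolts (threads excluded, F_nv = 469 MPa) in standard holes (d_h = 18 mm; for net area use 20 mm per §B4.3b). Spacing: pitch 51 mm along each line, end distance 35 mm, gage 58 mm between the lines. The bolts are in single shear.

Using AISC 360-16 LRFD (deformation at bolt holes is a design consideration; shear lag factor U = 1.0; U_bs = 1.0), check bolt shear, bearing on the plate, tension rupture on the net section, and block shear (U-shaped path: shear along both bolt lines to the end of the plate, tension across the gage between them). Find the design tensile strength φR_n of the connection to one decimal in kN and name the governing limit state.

Bolt shear: A_b = π(16)²/4 = 201.06 mm². φR_n = 0.75 × 469 × 201.06 × 8 × 1 = 565.8 kN.
Bearing (14 mm plate, F_u = 450 MPa): end bolts L_c = 35 − 18/2 = 26, R_n = min(1.2×26×14×450, 2.4×16×14×450) = 196.56 kN/bolt; interior L_c = 51 − 18 = 33, R_n = 241.92 kN/bolt. φR_n = 0.75 × (2×196.56 + 6×241.92) = 1383.5 kN.
Tension rupture (net): A_n = (148 − 2×20)×14 = 1512 mm² (U = 1.0, A_e = A_n). φR_n = 0.75 × 450 × 1512 = 510.3 kN.
Block shear: shear path 2×[35+3×51] = 2×188 mm, A_gv = 5264, A_nv = 2×(188 − 3.5×20)×14 = 3304 mm²; tension across gage: (58 − 1×20)×14 = 532 mm². R_n = min(0.6×450×3304, 0.6×345×5264) + 1.0×450×532 = min(892.08, 1089.6) + 239.4 = 1131.5 kN. φR_n = 0.75 × 1131.5 = 848.6 kN.
Governing: min(565.8, 1383.5, 510.3, 848.6) = 510.3 kN → net-section rupture.

510.3 kN (net-section rupture governs)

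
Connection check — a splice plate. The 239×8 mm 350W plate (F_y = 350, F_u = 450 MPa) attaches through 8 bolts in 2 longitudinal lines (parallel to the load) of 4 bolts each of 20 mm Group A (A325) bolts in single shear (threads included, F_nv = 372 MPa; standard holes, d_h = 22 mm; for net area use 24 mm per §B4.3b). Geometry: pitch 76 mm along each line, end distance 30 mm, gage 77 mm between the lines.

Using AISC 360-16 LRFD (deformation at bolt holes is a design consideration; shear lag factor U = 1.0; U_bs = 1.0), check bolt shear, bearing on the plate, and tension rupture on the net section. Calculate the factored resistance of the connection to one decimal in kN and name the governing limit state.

515.7 kN (net-section rupture governs)

Bolt shear: A_b = π(20)²/4 = 314.16 mm². φR_n = 0.75 × 372 × 314.16 × 8 × 1 = 701.2 kN.
Bearing (8 mm plate, F_u = 450 MPa): end bolts L_c = 30 − 22/2 = 19, R_n = min(1.2×19×8×450, 2.4×20×8×450) = 82.08 kN/bolt; interior L_c = 76 − 22 = 54, R_n = 172.8 kN/bolt. φR_n = 0.75 × (2×82.08 + 6×172.8) = 900.7 kN.
Tension rupture (net): A_n = (239 − 2×24)×8 = 1528 mm² (U = 1.0, A_e = A_n). φR_n = 0.75 × 450 × 1528 = 515.7 kN.
Governing: min(701.2, 900.7, 515.7) = 515.7 kN → net-section rupture.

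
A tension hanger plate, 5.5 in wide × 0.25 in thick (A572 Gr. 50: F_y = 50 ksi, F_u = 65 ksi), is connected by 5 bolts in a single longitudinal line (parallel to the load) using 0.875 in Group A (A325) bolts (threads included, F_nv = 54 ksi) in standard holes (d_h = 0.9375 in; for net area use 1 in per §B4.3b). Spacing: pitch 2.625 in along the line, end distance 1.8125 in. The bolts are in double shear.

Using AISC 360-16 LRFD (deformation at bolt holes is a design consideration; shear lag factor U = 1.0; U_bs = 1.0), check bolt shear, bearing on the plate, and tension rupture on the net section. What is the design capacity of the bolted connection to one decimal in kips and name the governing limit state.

Bolt shear: A_b = π(0.875)²/4 = 0.60132 in². φR_n = 0.75 × 54 × 0.60132 × 5 × 2 = 243.5 kips.
Bearing (0.25 in plate, F_u = 65 ksi): end bolts L_c = 1.8125 − 0.9375/2 = 1.34375, R_n = min(1.2×1.34375×0.25×65, 2.4×0.875×0.25×65) = 26.203 kips/bolt; interior L_c = 2.625 − 0.9375 = 1.6875, R_n = 32.906 kips/bolt. φR_n = 0.75 × (1×26.203 + 4×32.906) = 118.4 kips.
Tension rupture (net): A_n = (5.5 − 1×1)×0.25 = 1.125 in² (U = 1.0, A_e = A_n). φR_n = 0.75 × 65 × 1.125 = 54.8 kips.
Governing: min(243.5, 118.4, 54.8) = 54.8 kips → net-section rupture.

54.8 kips (net-section rupture governs)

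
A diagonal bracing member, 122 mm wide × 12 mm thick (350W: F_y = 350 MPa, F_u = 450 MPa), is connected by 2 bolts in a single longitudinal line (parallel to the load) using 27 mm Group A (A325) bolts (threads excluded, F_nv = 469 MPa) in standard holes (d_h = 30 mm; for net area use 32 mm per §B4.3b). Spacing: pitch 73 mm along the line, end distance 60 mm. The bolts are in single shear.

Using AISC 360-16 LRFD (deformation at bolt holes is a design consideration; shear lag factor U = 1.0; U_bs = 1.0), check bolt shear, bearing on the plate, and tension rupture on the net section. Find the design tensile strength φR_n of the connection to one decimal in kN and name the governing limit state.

364.5 kN (net-section rupture governs)

Bolt shear: A_b = π(27)²/4 = 572.56 mm². φR_n = 0.75 × 469 × 572.56 × 2 × 1 = 402.8 kN.
Bearing (12 mm plate, F_u = 450 MPa): end bolts L_c = 60 − 30/2 = 45, R_n = min(1.2×45×12×450, 2.4×27×12×450) = 291.6 kN/bolt; interior L_c = 73 − 30 = 43, R_n = 278.64 kN/bolt. φR_n = 0.75 × (1×291.6 + 1×278.64) = 427.7 kN.
Tension rupture (net): A_n = (122 − 1×32)×12 = 1080 mm² (U = 1.0, A_e = A_n). φR_n = 0.75 × 450 × 1080 = 364.5 kN.
Governing: min(402.8, 427.7, 364.5) = 364.5 kN → net-section rupture.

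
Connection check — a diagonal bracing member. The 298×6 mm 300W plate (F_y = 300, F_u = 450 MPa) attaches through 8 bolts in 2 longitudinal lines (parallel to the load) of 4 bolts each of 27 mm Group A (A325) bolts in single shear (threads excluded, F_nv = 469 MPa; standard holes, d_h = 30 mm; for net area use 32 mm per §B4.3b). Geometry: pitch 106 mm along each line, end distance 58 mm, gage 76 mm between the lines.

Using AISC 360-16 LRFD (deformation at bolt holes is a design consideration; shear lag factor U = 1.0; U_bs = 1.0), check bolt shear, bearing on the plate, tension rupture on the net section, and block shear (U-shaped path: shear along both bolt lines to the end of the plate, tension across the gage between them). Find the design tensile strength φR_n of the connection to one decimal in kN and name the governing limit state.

473.9 kN (net-section rupture governs)

Bolt shear: A_b = π(27)²/4 = 572.56 mm². φR_n = 0.75 × 469 × 572.56 × 8 × 1 = 1611.2 kN.
Bearing (6 mm plate, F_u = 450 MPa): end bolts L_c = 58 − 30/2 = 43, R_n = min(1.2×43×6×450, 2.4×27×6×450) = 139.32 kN/bolt; interior L_c = 106 − 30 = 76, R_n = 174.96 kN/bolt. φR_n = 0.75 × (2×139.32 + 6×174.96) = 996.3 kN.
Tension rupture (net): A_n = (298 − 2×32)×6 = 1404 mm² (U = 1.0, A_e = A_n). φR_n = 0.75 × 450 × 1404 = 473.9 kN.
Block shear: shear path 2×[58+3×106] = 2×376 mm, A_gv = 4512, A_nv = 2×(376 − 3.5×32)×6 = 3168 mm²; tension across gage: (76 − 1×32)×6 = 264 mm². R_n = min(0.6×450×3168, 0.6×300×4512) + 1.0×450×264 = min(855.36, 812.16) + 118.8 = 930.96 kN. φR_n = 0.75 × 930.96 = 698.2 kN.
Governing: min(1611.2, 996.3, 473.9, 698.2) = 473.9 kN → net-section rupture.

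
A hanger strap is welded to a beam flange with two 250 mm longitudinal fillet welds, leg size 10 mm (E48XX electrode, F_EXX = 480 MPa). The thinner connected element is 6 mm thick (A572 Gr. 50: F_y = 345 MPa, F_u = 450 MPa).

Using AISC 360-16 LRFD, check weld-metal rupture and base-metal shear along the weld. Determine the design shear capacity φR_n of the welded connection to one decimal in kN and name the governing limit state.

607.5 kN (base-metal shear governs)

Weld metal: throat = 0.707×10 = 7.07 mm, L = 2×250 = 500 mm. φR_n = 0.75 × 0.6 × 480 × 7.07 × 500 = 763.6 kN.
Base metal shear (6 mm plate): yield φR_n = 1.0×0.6×345×6×500 = 621.0 kN; rupture φR_n = 0.75×0.6×450×6×500 = 607.5 kN; take 607.5 kN (rupture).
Governing: min(763.6, 607.5) = 607.5 kN → base-metal shear.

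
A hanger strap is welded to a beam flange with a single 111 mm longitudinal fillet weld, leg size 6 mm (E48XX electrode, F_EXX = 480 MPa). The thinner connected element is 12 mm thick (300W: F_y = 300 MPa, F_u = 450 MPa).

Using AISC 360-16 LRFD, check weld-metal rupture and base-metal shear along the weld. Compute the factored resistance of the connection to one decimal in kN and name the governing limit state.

101.7 kN (weld metal governs)

Weld metal: throat = 0.707×6 = 4.242 mm, L = 111 mm. φR_n = 0.75 × 0.6 × 480 × 4.242 × 111 = 101.7 kN.
Base metal shear (12 mm plate): yield φR_n = 1.0×0.6×300×12×111 = 239.8 kN; rupture φR_n = 0.75×0.6×450×12×111 = 269.7 kN; take 239.8 kN (yield).
Governing: min(101.7, 239.8) = 101.7 kN → weld metal.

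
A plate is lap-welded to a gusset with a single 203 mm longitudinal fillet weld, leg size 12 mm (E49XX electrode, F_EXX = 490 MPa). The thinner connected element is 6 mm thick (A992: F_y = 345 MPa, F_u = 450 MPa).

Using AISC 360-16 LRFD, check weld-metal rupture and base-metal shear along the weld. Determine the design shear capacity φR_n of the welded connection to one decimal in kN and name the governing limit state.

246.6 kN (base-metal shear governs)

Weld metal: throat = 0.707×12 = 8.484 mm, L = 203 mm. φR_n = 0.75 × 0.6 × 490 × 8.484 × 203 = 379.8 kN.
Base metal shear (6 mm plate): yield φR_n = 1.0×0.6×345×6×203 = 252.1 kN; rupture φR_n = 0.75×0.6×450×6×203 = 246.6 kN; take 246.6 kN (rupture).
Governing: min(379.8, 246.6) = 246.6 kN → base-metal shear.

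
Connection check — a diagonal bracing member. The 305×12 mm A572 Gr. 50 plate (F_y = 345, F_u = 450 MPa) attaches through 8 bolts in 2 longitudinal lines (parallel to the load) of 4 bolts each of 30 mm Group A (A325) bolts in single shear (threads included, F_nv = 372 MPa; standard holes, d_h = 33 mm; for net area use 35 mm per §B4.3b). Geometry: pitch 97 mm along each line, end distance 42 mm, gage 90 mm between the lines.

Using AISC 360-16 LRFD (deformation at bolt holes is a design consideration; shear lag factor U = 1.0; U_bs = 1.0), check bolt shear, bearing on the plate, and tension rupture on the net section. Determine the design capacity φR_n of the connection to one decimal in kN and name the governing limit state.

Bolt shear: A_b = π(30)²/4 = 706.86 mm². φR_n = 0.75 × 372 × 706.86 × 8 × 1 = 1577.7 kN.
Bearing (12 mm plate, F_u = 450 MPa): end bolts L_c = 42 − 33/2 = 25.5, R_n = min(1.2×25.5×12×450, 2.4×30×12×450) = 165.24 kN/bolt; interior L_c = 97 − 33 = 64, R_n = 388.8 kN/bolt. φR_n = 0.75 × (2×165.24 + 6×388.8) = 1997.5 kN.
Tension rupture (net): A_n = (305 − 2×35)×12 = 2820 mm² (U = 1.0, A_e = A_n). φR_n = 0.75 × 450 × 2820 = 951.8 kN.
Governing: min(1577.7, 1997.5, 951.8) = 951.8 kN → net-section rupture.

951.8 kN (net-section rupture governs)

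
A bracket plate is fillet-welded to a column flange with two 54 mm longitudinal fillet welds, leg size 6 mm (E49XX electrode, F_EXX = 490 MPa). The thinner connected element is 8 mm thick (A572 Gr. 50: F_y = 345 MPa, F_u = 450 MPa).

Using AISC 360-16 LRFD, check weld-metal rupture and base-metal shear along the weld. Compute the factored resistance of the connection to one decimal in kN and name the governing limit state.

101.0 kN (weld metal governs)

Weld metal: throat = 0.707×6 = 4.242 mm, L = 2×54 = 108 mm. φR_n = 0.75 × 0.6 × 490 × 4.242 × 108 = 101.0 kN.
Base metal shear (8 mm plate): yield φR_n = 1.0×0.6×345×8×108 = 178.8 kN; rupture φR_n = 0.75×0.6×450×8×108 = 175.0 kN; take 175.0 kN (rupture).
Governing: min(101.0, 175.0) = 101.0 kN → weld metal.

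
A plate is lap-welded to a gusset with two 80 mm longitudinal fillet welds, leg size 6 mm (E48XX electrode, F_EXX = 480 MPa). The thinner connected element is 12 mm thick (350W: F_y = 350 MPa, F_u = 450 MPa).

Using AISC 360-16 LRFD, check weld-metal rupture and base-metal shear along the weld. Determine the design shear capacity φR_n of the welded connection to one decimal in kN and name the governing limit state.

Weld metal: throat = 0.707×6 = 4.242 mm, L = 2×80 = 160 mm. φR_n = 0.75 × 0.6 × 480 × 4.242 × 160 = 146.6 kN.
Base metal shear (12 mm plate): yield φR_n = 1.0×0.6×350×12×160 = 403.2 kN; rupture φR_n = 0.75×0.6×450×12×160 = 388.8 kN; take 388.8 kN (rupture).
Governing: min(146.6, 388.8) = 146.6 kN → weld metal.

146.6 kN (weld metal governs)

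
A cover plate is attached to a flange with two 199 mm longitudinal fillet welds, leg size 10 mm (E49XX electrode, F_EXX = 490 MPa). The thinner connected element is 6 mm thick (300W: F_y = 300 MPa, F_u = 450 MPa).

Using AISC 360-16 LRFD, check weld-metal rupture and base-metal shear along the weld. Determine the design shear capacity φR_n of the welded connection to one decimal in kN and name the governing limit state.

Weld metal: throat = 0.707×10 = 7.07 mm, L = 2×199 = 398 mm. φR_n = 0.75 × 0.6 × 490 × 7.07 × 398 = 620.5 kN.
Base metal shear (6 mm plate): yield φR_n = 1.0×0.6×300×6×398 = 429.8 kN; rupture φR_n = 0.75×0.6×450×6×398 = 483.6 kN; take 429.8 kN (yield).
Governing: min(620.5, 429.8) = 429.8 kN → base-metal shear.

429.8 kN (base-metal shear governs)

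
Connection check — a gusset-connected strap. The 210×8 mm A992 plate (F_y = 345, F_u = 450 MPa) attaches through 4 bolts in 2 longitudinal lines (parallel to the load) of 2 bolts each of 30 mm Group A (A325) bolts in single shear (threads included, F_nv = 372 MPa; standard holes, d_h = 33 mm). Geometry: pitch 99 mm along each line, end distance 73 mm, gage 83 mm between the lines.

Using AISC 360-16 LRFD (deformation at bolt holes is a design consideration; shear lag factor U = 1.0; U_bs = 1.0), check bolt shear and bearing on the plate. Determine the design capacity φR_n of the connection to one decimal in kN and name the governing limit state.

754.9 kN (bearing governs)

Bolt shear: A_b = π(30)²/4 = 706.86 mm². φR_n = 0.75 × 372 × 706.86 × 4 × 1 = 788.9 kN.
Bearing (8 mm plate, F_u = 450 MPa): end bolts L_c = 73 − 33/2 = 56.5, R_n = min(1.2×56.5×8×450, 2.4×30×8×450) = 244.08 kN/bolt; interior L_c = 99 − 33 = 66, R_n = 259.2 kN/bolt. φR_n = 0.75 × (2×244.08 + 2×259.2) = 754.9 kN.
Governing: min(788.9, 754.9) = 754.9 kN → bearing.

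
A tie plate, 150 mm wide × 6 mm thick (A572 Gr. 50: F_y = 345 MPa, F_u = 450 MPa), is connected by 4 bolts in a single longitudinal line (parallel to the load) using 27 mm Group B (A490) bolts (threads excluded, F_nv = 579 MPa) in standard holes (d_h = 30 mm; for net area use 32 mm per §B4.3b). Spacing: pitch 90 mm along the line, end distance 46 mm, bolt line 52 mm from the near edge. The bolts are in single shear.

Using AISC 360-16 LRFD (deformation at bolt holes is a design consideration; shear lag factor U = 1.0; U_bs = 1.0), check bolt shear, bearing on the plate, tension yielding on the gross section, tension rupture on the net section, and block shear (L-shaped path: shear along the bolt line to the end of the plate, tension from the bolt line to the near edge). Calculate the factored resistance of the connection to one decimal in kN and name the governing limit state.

239.0 kN (net-section rupture governs)

Bolt shear: A_b = π(27)²/4 = 572.56 mm². φR_n = 0.75 × 579 × 572.56 × 4 × 1 = 994.5 kN.
Bearing (6 mm plate, F_u = 450 MPa): end bolts L_c = 46 − 30/2 = 31, R_n = min(1.2×31×6×450, 2.4×27×6×450) = 100.44 kN/bolt; interior L_c = 90 − 30 = 60, R_n = 174.96 kN/bolt. φR_n = 0.75 × (1×100.44 + 3×174.96) = 469.0 kN.
Tension yield (gross): A_g = 150×6 = 900 mm². φR_n = 0.90 × 345 × 900 = 279.5 kN.
Tension rupture (net): A_n = (150 − 1×32)×6 = 708 mm² (U = 1.0, A_e = A_n). φR_n = 0.75 × 450 × 708 = 239.0 kN.
Block shear: shear path 1×[46+3×90] = 1×316 mm, A_gv = 1896, A_nv = 1×(316 − 3.5×32)×6 = 1224 mm²; tension to near edge: (52 − 0.5×32)×6 = 216 mm². R_n = min(0.6×450×1224, 0.6×345×1896) + 1.0×450×216 = min(330.48, 392.47) + 97.2 = 427.68 kN. φR_n = 0.75 × 427.68 = 320.8 kN.
Governing: min(994.5, 469.0, 279.5, 239.0, 320.8) = 239.0 kN → net-section rupture.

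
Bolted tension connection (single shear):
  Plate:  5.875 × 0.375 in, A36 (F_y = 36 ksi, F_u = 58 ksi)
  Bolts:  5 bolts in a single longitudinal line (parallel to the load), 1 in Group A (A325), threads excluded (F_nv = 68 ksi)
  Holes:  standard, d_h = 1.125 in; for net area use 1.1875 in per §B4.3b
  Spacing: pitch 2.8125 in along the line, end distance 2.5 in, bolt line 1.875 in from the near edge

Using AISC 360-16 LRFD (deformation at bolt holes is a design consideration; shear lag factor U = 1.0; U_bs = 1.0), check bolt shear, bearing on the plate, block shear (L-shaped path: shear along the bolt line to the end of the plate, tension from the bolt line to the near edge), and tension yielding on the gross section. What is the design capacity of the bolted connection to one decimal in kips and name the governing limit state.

Bolt shear: A_b = π(1)²/4 = 0.7854 in². φR_n = 0.75 × 68 × 0.7854 × 5 × 1 = 200.3 kips.
Bearing (0.375 in plate, F_u = 58 ksi): end bolts L_c = 2.5 − 1.125/2 = 1.9375, R_n = min(1.2×1.9375×0.375×58, 2.4×1×0.375×58) = 50.569 kips/bolt; interior L_c = 2.8125 − 1.125 = 1.6875, R_n = 44.044 kips/bolt. φR_n = 0.75 × (1×50.569 + 4×44.044) = 170.1 kips.
Block shear: shear path 1×[2.5+4×2.8125] = 1×13.75 in, A_gv = 5.1563, A_nv = 1×(13.75 − 4.5×1.1875)×0.375 = 3.1523 in²; tension to near edge: (1.875 − 0.5×1.1875)×0.375 = 0.48047 in². R_n = min(0.6×58×3.1523, 0.6×36×5.1563) + 1.0×58×0.48047 = min(109.7, 111.38) + 27.867 = 137.57 kips. φR_n = 0.75 × 137.57 = 103.2 kips.
Tension yield (gross): A_g = 5.875×0.375 = 2.2031 in². φR_n = 0.90 × 36 × 2.2031 = 71.4 kips.
Governing: min(200.3, 170.1, 103.2, 71.4) = 71.4 kips → gross-section yield.

71.4 kips (gross-section yield governs)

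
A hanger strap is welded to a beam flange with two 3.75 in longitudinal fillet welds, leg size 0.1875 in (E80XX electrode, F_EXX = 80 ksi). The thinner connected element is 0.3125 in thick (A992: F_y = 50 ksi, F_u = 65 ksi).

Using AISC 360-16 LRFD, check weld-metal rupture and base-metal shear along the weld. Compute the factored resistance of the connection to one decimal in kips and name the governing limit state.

Weld metal: throat = 0.707×0.1875 = 0.13256 in, L = 2×3.75 = 7.5 in. φR_n = 0.75 × 0.6 × 80 × 0.13256 × 7.5 = 35.8 kips.
Base metal shear (0.3125 in plate): yield φR_n = 1.0×0.6×50×0.3125×7.5 = 70.3 kips; rupture φR_n = 0.75×0.6×65×0.3125×7.5 = 68.6 kips; take 68.6 kips (rupture).
Governing: min(35.8, 68.6) = 35.8 kips → weld metal.

35.8 kips (weld metal governs)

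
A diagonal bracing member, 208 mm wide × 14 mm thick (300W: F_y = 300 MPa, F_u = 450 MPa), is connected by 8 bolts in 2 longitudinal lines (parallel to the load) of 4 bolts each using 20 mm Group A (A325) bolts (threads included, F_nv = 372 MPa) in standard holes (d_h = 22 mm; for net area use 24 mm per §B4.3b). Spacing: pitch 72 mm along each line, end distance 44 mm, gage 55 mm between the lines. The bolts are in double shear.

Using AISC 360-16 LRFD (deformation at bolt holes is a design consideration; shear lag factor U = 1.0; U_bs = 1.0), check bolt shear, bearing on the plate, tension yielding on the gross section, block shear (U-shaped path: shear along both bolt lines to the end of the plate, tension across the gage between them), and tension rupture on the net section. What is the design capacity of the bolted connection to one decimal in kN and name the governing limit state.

Bolt shear: A_b = π(20)²/4 = 314.16 mm². φR_n = 0.75 × 372 × 314.16 × 8 × 2 = 1402.4 kN.
Bearing (14 mm plate, F_u = 450 MPa): end bolts L_c = 44 − 22/2 = 33, R_n = min(1.2×33×14×450, 2.4×20×14×450) = 249.48 kN/bolt; interior L_c = 72 − 22 = 50, R_n = 302.4 kN/bolt. φR_n = 0.75 × (2×249.48 + 6×302.4) = 1735.0 kN.
Tension yield (gross): A_g = 208×14 = 2912 mm². φR_n = 0.90 × 300 × 2912 = 786.2 kN.
Block shear: shear path 2×[44+3×72] = 2×260 mm, A_gv = 7280, A_nv = 2×(260 − 3.5×24)×14 = 4928 mm²; tension across gage: (55 − 1×24)×14 = 434 mm². R_n = min(0.6×450×4928, 0.6×300×7280) + 1.0×450×434 = min(1330.6, 1310.4) + 195.3 = 1505.7 kN. φR_n = 0.75 × 1505.7 = 1129.3 kN.
Tension rupture (net): A_n = (208 − 2×24)×14 = 2240 mm² (U = 1.0, A_e = A_n). φR_n = 0.75 × 450 × 2240 = 756.0 kN.
Governing: min(1402.4, 1735.0, 786.2, 1129.3, 756.0) = 756.0 kN → net-section rupture.

756.0 kN (net-section rupture governs)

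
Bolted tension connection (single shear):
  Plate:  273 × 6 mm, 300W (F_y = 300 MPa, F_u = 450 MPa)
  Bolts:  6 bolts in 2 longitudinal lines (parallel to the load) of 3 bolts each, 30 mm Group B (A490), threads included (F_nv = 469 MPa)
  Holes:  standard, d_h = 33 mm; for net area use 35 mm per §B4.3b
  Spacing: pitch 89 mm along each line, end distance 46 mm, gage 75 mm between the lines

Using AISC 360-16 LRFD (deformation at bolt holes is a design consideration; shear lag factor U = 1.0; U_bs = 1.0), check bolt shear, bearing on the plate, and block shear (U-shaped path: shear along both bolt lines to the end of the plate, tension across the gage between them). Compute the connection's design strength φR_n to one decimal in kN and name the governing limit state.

Bolt shear: A_b = π(30)²/4 = 706.86 mm². φR_n = 0.75 × 469 × 706.86 × 6 × 1 = 1491.8 kN.
Bearing (6 mm plate, F_u = 450 MPa): end bolts L_c = 46 − 33/2 = 29.5, R_n = min(1.2×29.5×6×450, 2.4×30×6×450) = 95.58 kN/bolt; interior L_c = 89 − 33 = 56, R_n = 181.44 kN/bolt. φR_n = 0.75 × (2×95.58 + 4×181.44) = 687.7 kN.
Block shear: shear path 2×[46+2×89] = 2×224 mm, A_gv = 2688, A_nv = 2×(224 − 2.5×35)×6 = 1638 mm²; tension across gage: (75 − 1×35)×6 = 240 mm². R_n = min(0.6×450×1638, 0.6×300×2688) + 1.0×450×240 = min(442.26, 483.84) + 108 = 550.26 kN. φR_n = 0.75 × 550.26 = 412.7 kN.
Governing: min(1491.8, 687.7, 412.7) = 412.7 kN → block shear.

412.7 kN (block shear governs)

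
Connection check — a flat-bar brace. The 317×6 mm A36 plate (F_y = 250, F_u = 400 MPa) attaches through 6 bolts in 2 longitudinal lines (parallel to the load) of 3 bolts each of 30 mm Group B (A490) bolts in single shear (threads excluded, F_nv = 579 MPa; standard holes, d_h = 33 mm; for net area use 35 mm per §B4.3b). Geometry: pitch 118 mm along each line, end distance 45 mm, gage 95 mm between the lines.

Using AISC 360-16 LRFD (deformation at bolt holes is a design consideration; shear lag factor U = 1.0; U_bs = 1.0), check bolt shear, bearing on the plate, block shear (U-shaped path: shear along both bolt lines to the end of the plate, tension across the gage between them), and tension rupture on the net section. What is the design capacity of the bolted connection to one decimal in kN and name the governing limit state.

Bolt shear: A_b = π(30)²/4 = 706.86 mm². φR_n = 0.75 × 579 × 706.86 × 6 × 1 = 1841.7 kN.
Bearing (6 mm plate, F_u = 400 MPa): end bolts L_c = 45 − 33/2 = 28.5, R_n = min(1.2×28.5×6×400, 2.4×30×6×400) = 82.08 kN/bolt; interior L_c = 118 − 33 = 85, R_n = 172.8 kN/bolt. φR_n = 0.75 × (2×82.08 + 4×172.8) = 641.5 kN.
Block shear: shear path 2×[45+2×118] = 2×281 mm, A_gv = 3372, A_nv = 2×(281 − 2.5×35)×6 = 2322 mm²; tension across gage: (95 − 1×35)×6 = 360 mm². R_n = min(0.6×400×2322, 0.6×250×3372) + 1.0×400×360 = min(557.28, 505.8) + 144 = 649.8 kN. φR_n = 0.75 × 649.8 = 487.4 kN.
Tension rupture (net): A_n = (317 − 2×35)×6 = 1482 mm² (U = 1.0, A_e = A_n). φR_n = 0.75 × 400 × 1482 = 444.6 kN.
Governing: min(1841.7, 641.5, 487.4, 444.6) = 444.6 kN → net-section rupture.

444.6 kN (net-section rupture governs)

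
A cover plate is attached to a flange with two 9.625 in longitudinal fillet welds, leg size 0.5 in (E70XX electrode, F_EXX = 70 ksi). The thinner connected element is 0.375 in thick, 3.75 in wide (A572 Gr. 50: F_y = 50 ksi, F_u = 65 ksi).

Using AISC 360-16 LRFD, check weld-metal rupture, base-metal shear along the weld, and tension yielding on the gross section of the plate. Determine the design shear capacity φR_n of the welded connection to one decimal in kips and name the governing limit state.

Weld metal: throat = 0.707×0.5 = 0.3535 in, L = 2×9.625 = 19.25 in. φR_n = 0.75 × 0.6 × 70 × 0.3535 × 19.25 = 214.4 kips.
Base metal shear (0.375 in plate): yield φR_n = 1.0×0.6×50×0.375×19.25 = 216.6 kips; rupture φR_n = 0.75×0.6×65×0.375×19.25 = 211.1 kips; take 211.1 kips (rupture).
Tension yield (gross): A_g = 3.75×0.375 = 1.4063 in². φR_n = 0.90 × 50 × 1.4063 = 63.3 kips.
Governing: min(214.4, 211.1, 63.3) = 63.3 kips → gross-section yield.

63.3 kips (gross-section yield governs)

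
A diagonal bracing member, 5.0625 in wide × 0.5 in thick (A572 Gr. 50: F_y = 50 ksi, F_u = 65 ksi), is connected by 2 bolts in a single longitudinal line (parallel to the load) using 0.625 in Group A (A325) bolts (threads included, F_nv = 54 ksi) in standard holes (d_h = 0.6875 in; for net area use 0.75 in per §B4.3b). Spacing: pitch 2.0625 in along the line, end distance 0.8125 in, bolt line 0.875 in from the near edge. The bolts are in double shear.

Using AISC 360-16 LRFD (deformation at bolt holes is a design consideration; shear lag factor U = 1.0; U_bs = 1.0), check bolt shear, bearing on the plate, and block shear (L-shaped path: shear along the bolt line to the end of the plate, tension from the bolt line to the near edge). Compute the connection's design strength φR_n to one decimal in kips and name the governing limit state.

37.8 kips (block shear governs)

Bolt shear: A_b = π(0.625)²/4 = 0.3068 in². φR_n = 0.75 × 54 × 0.3068 × 2 × 2 = 49.7 kips.
Bearing (0.5 in plate, F_u = 65 ksi): end bolts L_c = 0.8125 − 0.6875/2 = 0.46875, R_n = min(1.2×0.46875×0.5×65, 2.4×0.625×0.5×65) = 18.281 kips/bolt; interior L_c = 2.0625 − 0.6875 = 1.375, R_n = 48.75 kips/bolt. φR_n = 0.75 × (1×18.281 + 1×48.75) = 50.3 kips.
Block shear: shear path 1×[0.8125+1×2.0625] = 1×2.875 in, A_gv = 1.4375, A_nv = 1×(2.875 − 1.5×0.75)×0.5 = 0.875 in²; tension to near edge: (0.875 − 0.5×0.75)×0.5 = 0.25 in². R_n = min(0.6×65×0.875, 0.6×50×1.4375) + 1.0×65×0.25 = min(34.125, 43.125) + 16.25 = 50.375 kips. φR_n = 0.75 × 50.375 = 37.8 kips.
Governing: min(49.7, 50.3, 37.8) = 37.8 kips → block shear.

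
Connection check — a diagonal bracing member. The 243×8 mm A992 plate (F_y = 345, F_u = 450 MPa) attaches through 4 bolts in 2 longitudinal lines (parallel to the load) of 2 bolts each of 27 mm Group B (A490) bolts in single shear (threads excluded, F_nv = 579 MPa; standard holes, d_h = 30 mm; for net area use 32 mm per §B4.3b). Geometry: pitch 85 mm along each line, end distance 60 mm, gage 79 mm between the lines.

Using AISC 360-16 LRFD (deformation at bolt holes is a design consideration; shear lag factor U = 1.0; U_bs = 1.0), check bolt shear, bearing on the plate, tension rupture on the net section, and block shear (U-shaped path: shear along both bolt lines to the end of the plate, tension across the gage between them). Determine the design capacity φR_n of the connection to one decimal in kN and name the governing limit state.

Bolt shear: A_b = π(27)²/4 = 572.56 mm². φR_n = 0.75 × 579 × 572.56 × 4 × 1 = 994.5 kN.
Bearing (8 mm plate, F_u = 450 MPa): end bolts L_c = 60 − 30/2 = 45, R_n = min(1.2×45×8×450, 2.4×27×8×450) = 194.4 kN/bolt; interior L_c = 85 − 30 = 55, R_n = 233.28 kN/bolt. φR_n = 0.75 × (2×194.4 + 2×233.28) = 641.5 kN.
Tension rupture (net): A_n = (243 − 2×32)×8 = 1432 mm² (U = 1.0, A_e = A_n). φR_n = 0.75 × 450 × 1432 = 483.3 kN.
Block shear: shear path 2×[60+1×85] = 2×145 mm, A_gv = 2320, A_nv = 2×(145 − 1.5×32)×8 = 1552 mm²; tension across gage: (79 − 1×32)×8 = 376 mm². R_n = min(0.6×450×1552, 0.6×345×2320) + 1.0×450×376 = min(419.04, 480.24) + 169.2 = 588.24 kN. φR_n = 0.75 × 588.24 = 441.2 kN.
Governing: min(994.5, 641.5, 483.3, 441.2) = 441.2 kN → block shear.

441.2 kN (block shear governs)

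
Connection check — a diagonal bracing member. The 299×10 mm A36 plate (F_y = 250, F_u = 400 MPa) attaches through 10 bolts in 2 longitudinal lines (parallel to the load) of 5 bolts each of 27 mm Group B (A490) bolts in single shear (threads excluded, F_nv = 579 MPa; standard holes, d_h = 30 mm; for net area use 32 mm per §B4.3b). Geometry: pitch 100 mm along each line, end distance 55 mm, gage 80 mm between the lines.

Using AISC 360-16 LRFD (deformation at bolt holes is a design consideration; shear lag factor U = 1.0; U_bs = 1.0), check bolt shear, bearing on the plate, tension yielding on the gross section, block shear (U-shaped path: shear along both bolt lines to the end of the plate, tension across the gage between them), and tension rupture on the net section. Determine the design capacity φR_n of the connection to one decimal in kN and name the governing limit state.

672.8 kN (gross-section yield governs)

Bolt shear: A_b = π(27)²/4 = 572.56 mm². φR_n = 0.75 × 579 × 572.56 × 10 × 1 = 2486.3 kN.
Bearing (10 mm plate, F_u = 400 MPa): end bolts L_c = 55 − 30/2 = 40, R_n = min(1.2×40×10×400, 2.4×27×10×400) = 192 kN/bolt; interior L_c = 100 − 30 = 70, R_n = 259.2 kN/bolt. φR_n = 0.75 × (2×192 + 8×259.2) = 1843.2 kN.
Tension yield (gross): A_g = 299×10 = 2990 mm². φR_n = 0.90 × 250 × 2990 = 672.8 kN.
Block shear: shear path 2×[55+4×100] = 2×455 mm, A_gv = 9100, A_nv = 2×(455 − 4.5×32)×10 = 6220 mm²; tension across gage: (80 − 1×32)×10 = 480 mm². R_n = min(0.6×400×6220, 0.6×250×9100) + 1.0×400×480 = min(1492.8, 1365) + 192 = 1557 kN. φR_n = 0.75 × 1557 = 1167.8 kN.
Tension rupture (net): A_n = (299 − 2×32)×10 = 2350 mm² (U = 1.0, A_e = A_n). φR_n = 0.75 × 400 × 2350 = 705.0 kN.
Governing: min(2486.3, 1843.2, 672.8, 1167.8, 705.0) = 672.8 kN → gross-section yield.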